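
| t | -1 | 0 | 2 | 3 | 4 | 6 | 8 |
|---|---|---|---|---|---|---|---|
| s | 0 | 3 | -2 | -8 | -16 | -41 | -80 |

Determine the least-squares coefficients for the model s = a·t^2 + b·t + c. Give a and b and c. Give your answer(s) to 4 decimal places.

a = -1.3953, b = 0.9369, c = 2.3971

With design matrix X, XᵀX = [[5746, 826, 130]; [826, 130, 22]; [130, 22, 7]] and Xᵀs = [-6932, -978, -144]ᵀ.
Inverting the 3×3 Gram matrix, [a, b, c]ᵀ = [-23207/16632, 15583/16632, 9967/4158]ᵀ.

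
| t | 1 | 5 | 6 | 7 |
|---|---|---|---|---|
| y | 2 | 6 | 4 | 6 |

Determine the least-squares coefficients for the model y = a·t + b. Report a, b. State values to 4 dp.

Setting ∂/∂a … = 0 gives: 111·a + 19·b = 98;  19·a + 4·b = 18.
Δ = 111·4 − 19² = 83.
a = (98·4 − 19·18)/83 = 50/83; b = (111·18 − 19·98)/83 = 136/83.

a = 0.6024, b = 1.6386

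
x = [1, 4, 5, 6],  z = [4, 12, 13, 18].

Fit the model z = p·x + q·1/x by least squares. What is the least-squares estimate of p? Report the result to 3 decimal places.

p = 2.826

Sums needed: Σx·x = 78, Σx·1/x = 4, Σ1/x·1/x = 4069/3600.
Right-hand side: Σx·z = 225, Σ1/x·z = 63/5.
Normal equations: [[78, 4]; [4, 4069/3600]]·[p, q]ᵀ = [225, 63/5]ᵀ.
Eliminating q: (4069/3600)·(row 1) − 4·(row 2) gives (43297/600)·p = (4069/3600)·225 − 4·(63/5) = 16313/80, so p = 244695/86594.
Then q = ((63/5) − 4·(244695/86594))/(4069/3600) = 49680/43297.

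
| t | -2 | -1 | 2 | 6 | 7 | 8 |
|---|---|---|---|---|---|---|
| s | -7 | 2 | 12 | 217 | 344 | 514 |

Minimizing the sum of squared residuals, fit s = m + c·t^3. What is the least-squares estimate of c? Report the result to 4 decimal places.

The normal equations are: 6·m + 1070·c = 1082;  1070·m + 426578·c = 428182.
(Σ1 = 6, Σt^3 = 1070, Σt^3·t^3 = 426578, Σs = 1082, Σt^3·s = 428182.)
Determinant 6·426578 − 1070² = 1414568.
m = (1082·426578 − 1070·428182)/1414568 = 425332/176821; c = (6·428182 − 1070·1082)/1414568 = 176419/176821.

c = 0.9977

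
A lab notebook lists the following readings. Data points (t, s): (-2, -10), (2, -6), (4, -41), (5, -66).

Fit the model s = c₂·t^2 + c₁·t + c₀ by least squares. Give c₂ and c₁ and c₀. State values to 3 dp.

c₂ = -2.989, c₁ = 0.910, c₀ = 3.822

Entries of MᵀM: Σt^2·t^2 = 913, Σt^2·t = 189, Σt^2 = 49, Σt·t = 49, Σt = 9, Σ1 = 4.
For Mᵀs: Σt^2·s = -2370, Σt·s = -486, Σs = -123.
MᵀM·[c₂, c₁, c₀]ᵀ = Mᵀs becomes [[913, 189, 49]; [189, 49, 9]; [49, 9, 4]]·[c₂, c₁, c₀]ᵀ = [-2370, -486, -123]ᵀ.
Row-reducing yields c₂ = -278/93, c₁ = 141/155, c₀ = 1777/465.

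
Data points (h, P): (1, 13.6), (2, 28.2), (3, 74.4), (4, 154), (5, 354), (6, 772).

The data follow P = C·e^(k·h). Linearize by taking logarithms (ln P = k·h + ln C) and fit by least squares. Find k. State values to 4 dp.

Linearized form: ln P = k·h + ln C. From the 6 transformed points,
Sums: Σh = 21.0000, Σ(h)² = 91.0000, Σln P = 27.8141, Σh·ln P = 111.6053.
Normal system: [[91.0000, 21.0000]; [21.0000, 6]]·[k, ln C]ᵀ = [111.6053, 27.8141]ᵀ.
Solving (det = 105.0000): k = 0.81463, ln C = 1.78448.

k = 0.8146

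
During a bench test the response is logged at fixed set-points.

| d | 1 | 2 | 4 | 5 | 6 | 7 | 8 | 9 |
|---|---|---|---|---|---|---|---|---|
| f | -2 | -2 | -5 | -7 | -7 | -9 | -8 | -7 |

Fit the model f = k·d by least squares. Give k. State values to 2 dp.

k = -1.06

The normal equations are: 276·k = -293.
(Σd·d = 276, Σd·f = -293.)
k = (-293)/276 = -1.06159.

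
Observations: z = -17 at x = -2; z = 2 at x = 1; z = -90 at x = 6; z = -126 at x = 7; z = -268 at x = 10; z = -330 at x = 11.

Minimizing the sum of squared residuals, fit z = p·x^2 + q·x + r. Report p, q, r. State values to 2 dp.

Forming AᵀA = [[28355, 2883, 311]; [2883, 311, 33]; [311, 33, 6]] and Aᵀz = [-76210, -7696, -829]ᵀ gives AᵀA·[p, q, r]ᵀ = Aᵀz.
Inverting the 3×3 Gram matrix, [p, q, r]ᵀ = [-134369/44926, 128473/44926, 25458/22463]ᵀ.

p = -2.99, q = 2.86, r = 1.13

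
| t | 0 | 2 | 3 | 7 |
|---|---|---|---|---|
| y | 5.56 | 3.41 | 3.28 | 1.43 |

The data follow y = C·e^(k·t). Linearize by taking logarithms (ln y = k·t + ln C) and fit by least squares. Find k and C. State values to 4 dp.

Linearized form: ln y = k·t + ln C. From the 4 transformed points,
Σt = 12.0000, Σ(t)² = 62.0000, Σln y = 4.4878, Σt·ln y = 8.5207.
Equations: 62.0000·k + 12.0000·ln C = 8.5207;  12.0000·k + 4·ln C = 4.4878.
Δ = 62.0000·4 − (12.0000)² = 104.0000; k = (8.5207·4 − 12.0000·4.4878)/104.0000 = -0.19011, ln C = (62.0000·4.4878 − 12.0000·8.5207)/104.0000 = 1.69228, so C = exp(1.69228) = 5.43186.

k = -0.1901, C = 5.4319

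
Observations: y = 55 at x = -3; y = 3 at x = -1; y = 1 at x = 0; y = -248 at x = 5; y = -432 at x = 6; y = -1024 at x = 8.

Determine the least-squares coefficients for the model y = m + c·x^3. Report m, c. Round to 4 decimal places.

Forming AᵀA = [[6, 825]; [825, 325155]] and Aᵀy = [-1645, -650088]ᵀ gives AᵀA·[m, c]ᵀ = Aᵀy.
Δ = 6·325155 − 825² = 1270305.
m = ((-1645)·325155 − 825·(-650088))/1270305 = 96175/84687; c = (6·(-650088) − 825·(-1645))/1270305 = -847801/423435.

m = 1.1357, c = -2.0022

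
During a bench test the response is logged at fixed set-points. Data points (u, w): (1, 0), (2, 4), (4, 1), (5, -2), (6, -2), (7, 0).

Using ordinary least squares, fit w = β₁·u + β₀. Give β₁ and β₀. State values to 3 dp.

With design matrix A, AᵀA = [[131, 25]; [25, 6]] and Aᵀw = [-10, 1]ᵀ.
Eliminating β₀: 6·(row 1) − 25·(row 2) gives 161·β₁ = 6·(-10) − 25·1 = -85, so β₁ = -85/161.
Then β₀ = (1 − 25·(-85/161))/6 = 381/161.

β₁ = -0.528, β₀ = 2.366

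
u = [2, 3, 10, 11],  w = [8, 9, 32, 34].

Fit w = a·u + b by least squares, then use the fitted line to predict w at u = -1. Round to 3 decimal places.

Entries of AᵀA: Σu·u = 234, Σu = 26, Σ1 = 4.
And Σu·w = 737, Σw = 83.
AᵀA·[a, b]ᵀ = Aᵀw becomes [[234, 26]; [26, 4]]·[a, b]ᵀ = [737, 83]ᵀ.
Eliminating b: 4·(row 1) − 26·(row 2) gives 260·a = 4·737 − 26·83 = 790, so a = 79/26.
Then b = (83 − 26·(79/26))/4 = 1.
At u = -1: ŵ = (79/26)·(-1) + (1)·(1) = -53/26.

ŵ = -2.038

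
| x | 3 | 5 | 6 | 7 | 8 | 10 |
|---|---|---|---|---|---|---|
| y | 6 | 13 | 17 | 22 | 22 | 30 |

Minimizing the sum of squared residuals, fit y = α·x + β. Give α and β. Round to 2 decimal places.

Entries of MᵀM: Σx·x = 283, Σx = 39, Σ1 = 6.
And Σx·y = 815, Σy = 110.
Eliminating β: 6·(row 1) − 39·(row 2) gives 177·α = 6·815 − 39·110 = 600, so α = 200/59.
Then β = (110 − 39·(200/59))/6 = -655/177.

α = 3.39, β = -3.70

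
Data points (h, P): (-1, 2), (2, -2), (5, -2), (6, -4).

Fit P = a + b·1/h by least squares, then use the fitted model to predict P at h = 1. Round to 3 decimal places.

With design matrix M, MᵀM = [[4, -2/15]; [-2/15, 593/450]] and MᵀP = [-6, -61/15]ᵀ.
Δ = 4·(593/450) − (-2/15)² = 394/75.
a = ((-6)·(593/450) − (-2/15)·(-61/15))/(394/75) = -1901/1182; b = (4·(-61/15) − (-2/15)·(-6))/(394/75) = -640/197.
At h = 1: P̂ = (-1901/1182)·(1) + (-640/197)·(1) = -5741/1182.

P̂ = -4.857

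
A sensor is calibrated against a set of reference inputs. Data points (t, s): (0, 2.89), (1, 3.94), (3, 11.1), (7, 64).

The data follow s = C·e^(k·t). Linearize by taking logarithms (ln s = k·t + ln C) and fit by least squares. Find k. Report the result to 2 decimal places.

k = 0.45

Let Y = ln s. Fitting Y = k·t + ln C by least squares:
Σt = 11.0000, Σ(t)² = 59.0000, Σln s = 8.9983, Σt·ln s = 37.7042.
Equations: 59.0000·k + 11.0000·ln C = 37.7042;  11.0000·k + 4·ln C = 8.9983.
Solving (det = 115.0000): k = 0.45075, ln C = 1.01001.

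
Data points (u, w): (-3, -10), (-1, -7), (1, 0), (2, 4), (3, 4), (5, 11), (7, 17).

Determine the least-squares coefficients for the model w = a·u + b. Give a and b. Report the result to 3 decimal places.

a = 2.757, b = -2.800

The normal system MᵀM·[a, b]ᵀ = Mᵀw is [[98, 14]; [14, 7]]·[a, b]ᵀ = [231, 19]ᵀ.
Eliminating b: 7·(row 1) − 14·(row 2) gives 490·a = 7·231 − 14·19 = 1351, so a = 193/70.
Then b = (19 − 14·(193/70))/7 = -14/5.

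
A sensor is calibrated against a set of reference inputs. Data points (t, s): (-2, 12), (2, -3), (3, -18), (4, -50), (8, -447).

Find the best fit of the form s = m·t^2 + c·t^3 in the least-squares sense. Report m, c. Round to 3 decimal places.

From the data, Σt^2·t^2 = 4465, Σt^2·t^3 = 34035, Σt^3·t^3 = 267097.
Right-hand side: Σt^2·s = -29534, Σt^3·s = -232670.
Determinant 4465·267097 − 34035² = 34206880.
m = ((-29534)·267097 − 34035·(-232670))/34206880 = 7620163/8551720; c = (4465·(-232670) − 34035·(-29534))/34206880 = -1684093/1710344.

m = 0.891, c = -0.985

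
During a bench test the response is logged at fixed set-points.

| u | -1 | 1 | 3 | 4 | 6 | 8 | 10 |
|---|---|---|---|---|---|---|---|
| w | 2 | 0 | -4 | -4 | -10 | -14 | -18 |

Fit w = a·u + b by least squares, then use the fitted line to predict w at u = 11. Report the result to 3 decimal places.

From the data, Σu·u = 227, Σu = 31, Σ1 = 7.
For Aᵀw: Σu·w = -382, Σw = -48.
Determinant 227·7 − 31² = 628.
a = ((-382)·7 − 31·(-48))/628 = -593/314; b = (227·(-48) − 31·(-382))/628 = 473/314.
At u = 11: ŵ = (-593/314)·(11) + (473/314)·(1) = -3025/157.

ŵ = -19.268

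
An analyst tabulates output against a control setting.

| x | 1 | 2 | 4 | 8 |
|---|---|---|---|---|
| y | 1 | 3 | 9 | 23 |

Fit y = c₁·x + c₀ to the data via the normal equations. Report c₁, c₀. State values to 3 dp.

Compute the Gram sums: Σx·x = 85, Σx = 15, Σ1 = 4.
Right-hand side: Σx·y = 227, Σy = 36.
Eliminating c₀: 4·(row 1) − 15·(row 2) gives 115·c₁ = 4·227 − 15·36 = 368, so c₁ = 16/5.
Then c₀ = (36 − 15·(16/5))/4 = -3.

c₁ = 3.200, c₀ = -3.000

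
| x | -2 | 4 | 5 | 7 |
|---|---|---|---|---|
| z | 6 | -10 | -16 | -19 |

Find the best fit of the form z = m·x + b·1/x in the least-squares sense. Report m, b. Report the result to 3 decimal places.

m = -2.790, b = -0.679

Normal-equation sums: Σx·x = 94, Σx·1/x = 4, Σ1/x·1/x = 7309/19600.
Moment sums: Σx·z = -265, Σ1/x·z = -799/70.
So AᵀA·[m, b]ᵀ = Aᵀz: [[94, 4]; [4, 7309/19600]]·[m, b]ᵀ = [-265, -799/70]ᵀ.
Δ = 94·(7309/19600) − 4² = 186723/9800.
m = ((-265)·(7309/19600) − 4·(-799/70))/(186723/9800) = -347335/124482; b = (94·(-799/70) − 4·(-265))/(186723/9800) = -42280/62241.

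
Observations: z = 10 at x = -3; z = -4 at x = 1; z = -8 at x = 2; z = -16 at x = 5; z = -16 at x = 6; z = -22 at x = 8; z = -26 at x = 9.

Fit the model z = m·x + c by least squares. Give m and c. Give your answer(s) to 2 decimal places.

m = -2.85, c = -0.31

With design matrix M, MᵀM = [[220, 28]; [28, 7]] and Mᵀz = [-636, -82]ᵀ.
Eliminating c: 7·(row 1) − 28·(row 2) gives 756·m = 7·(-636) − 28·(-82) = -2156, so m = -77/27.
Then c = ((-82) − 28·(-77/27))/7 = -58/189.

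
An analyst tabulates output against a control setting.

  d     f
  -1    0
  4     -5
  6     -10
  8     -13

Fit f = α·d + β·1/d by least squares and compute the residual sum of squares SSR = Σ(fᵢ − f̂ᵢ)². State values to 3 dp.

SSR = 1.476

Normal-equation sums: Σd·d = 117, Σd·1/d = 4, Σ1/d·1/d = 637/576.
For Aᵀf: Σd·f = -184, Σ1/d·f = -109/24.
Δ = 117·(637/576) − 4² = 7257/64.
α = ((-184)·(637/576) − 4·(-109/24))/(7257/64) = -106744/65313; β = (117·(-109/24) − 4·(-184))/(7257/64) = 13096/7257.
Residuals: 11120/65313, 70945/65313, -3590/7257, -9850/65313; SSR = 96425/65313.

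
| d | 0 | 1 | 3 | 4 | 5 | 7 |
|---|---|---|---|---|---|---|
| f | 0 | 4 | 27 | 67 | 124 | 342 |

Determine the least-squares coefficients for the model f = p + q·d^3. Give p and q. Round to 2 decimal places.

p = 1.37, q = 0.99

With design matrix M, MᵀM = [[6, 560]; [560, 138100]] and Mᵀf = [564, 137827]ᵀ.
det = 6·138100 − 560² = 515000.
p = (564·138100 − 560·137827)/515000 = 17632/12875; q = (6·137827 − 560·564)/515000 = 255561/257500.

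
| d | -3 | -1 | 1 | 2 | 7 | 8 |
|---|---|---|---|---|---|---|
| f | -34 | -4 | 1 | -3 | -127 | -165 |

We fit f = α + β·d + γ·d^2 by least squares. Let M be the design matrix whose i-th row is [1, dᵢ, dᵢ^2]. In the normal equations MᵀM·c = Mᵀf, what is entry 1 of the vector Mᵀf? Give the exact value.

Entry 1 ↔ basis 1, so (Mᵀf)_{1} = Σᵢ fᵢ = (1)·(-34) + (1)·(-4) + (1)·(1) + (1)·(-3) + (1)·(-127) + (1)·(-165) = -332.

-332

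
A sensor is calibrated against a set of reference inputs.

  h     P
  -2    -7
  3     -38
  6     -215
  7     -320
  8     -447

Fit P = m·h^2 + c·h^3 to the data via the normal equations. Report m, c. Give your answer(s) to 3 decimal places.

XᵀX·[m, c]ᵀ = XᵀP reads: 7890·m + 57562·c = -52398;  57562·m + 427242·c = -386034.
(Σh^2·h^2 = 7890, Σh^2·h^3 = 57562, Σh^3·h^3 = 427242, Σh^2·P = -52398, Σh^3·P = -386034.)
Eliminating c: 427242·(row 1) − 57562·(row 2) gives 57555536·m = 427242·(-52398) − 57562·(-386034) = -165737208, so m = -20717151/7194442.
Then c = ((-386034) − 57562·(-20717151/7194442))/427242 = -3709323/7194442.

m = -2.880, c = -0.516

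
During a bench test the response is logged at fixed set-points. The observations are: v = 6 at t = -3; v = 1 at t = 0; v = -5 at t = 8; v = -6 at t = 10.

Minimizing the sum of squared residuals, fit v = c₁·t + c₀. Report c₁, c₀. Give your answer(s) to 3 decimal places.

c₁ = -0.882, c₀ = 2.308

Compute the Gram sums: Σt·t = 173, Σt = 15, Σ1 = 4.
Right-hand side: Σt·v = -118, Σv = -4.
So MᵀM·[c₁, c₀]ᵀ = Mᵀv: [[173, 15]; [15, 4]]·[c₁, c₀]ᵀ = [-118, -4]ᵀ.
Eliminating c₀: 4·(row 1) − 15·(row 2) gives 467·c₁ = 4·(-118) − 15·(-4) = -412, so c₁ = -412/467.
Then c₀ = ((-4) − 15·(-412/467))/4 = 1078/467.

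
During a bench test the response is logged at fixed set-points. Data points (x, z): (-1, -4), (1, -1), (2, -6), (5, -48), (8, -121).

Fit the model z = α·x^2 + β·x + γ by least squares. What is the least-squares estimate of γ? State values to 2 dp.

γ = -0.54

Normal-equation sums: Σx^2·x^2 = 4739, Σx^2·x = 645, Σx^2 = 95, Σx·x = 95, Σx = 15, Σ1 = 5.
And Σx^2·z = -8973, Σx·z = -1217, Σz = -180.
MᵀM·[α, β, γ]ᵀ = Mᵀz becomes [[4739, 645, 95]; [645, 95, 15]; [95, 15, 5]]·[α, β, γ]ᵀ = [-8973, -1217, -180]ᵀ.
Solving the 3×3 system (Gaussian elimination) gives α = -377/190, β = 709/950, γ = -256/475.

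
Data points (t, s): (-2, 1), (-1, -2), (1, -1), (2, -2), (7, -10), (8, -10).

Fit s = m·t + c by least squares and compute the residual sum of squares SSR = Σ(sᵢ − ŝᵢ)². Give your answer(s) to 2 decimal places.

SSR = 8.44

The normal equations are: 123·m + 15·c = -155;  15·m + 6·c = -24.
Eliminating c: 6·(row 1) − 15·(row 2) gives 513·m = 6·(-155) − 15·(-24) = -570, so m = -10/9.
Then c = ((-24) − 15·(-10/9))/6 = -11/9.
Residuals: 0, -17/9, 4/3, 13/9, -1, 1/9; SSR = 76/9.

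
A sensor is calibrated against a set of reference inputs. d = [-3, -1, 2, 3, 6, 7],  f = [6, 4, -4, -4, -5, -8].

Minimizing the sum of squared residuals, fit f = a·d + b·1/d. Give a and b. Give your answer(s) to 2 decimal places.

a = -0.99, b = -3.54

The normal equations are: 108·a + 6·b = -128;  6·a + (149/98)·b = -475/42.
(Σd·d = 108, Σd·1/d = 6, Σ1/d·1/d = 149/98, Σd·f = -128, Σ1/d·f = -475/42.)
Δ = 108·(149/98) − 6² = 6282/49.
a = ((-128)·(149/98) − 6·(-475/42))/(6282/49) = -6211/6282; b = (108·(-475/42) − 6·(-128))/(6282/49) = -3703/1047.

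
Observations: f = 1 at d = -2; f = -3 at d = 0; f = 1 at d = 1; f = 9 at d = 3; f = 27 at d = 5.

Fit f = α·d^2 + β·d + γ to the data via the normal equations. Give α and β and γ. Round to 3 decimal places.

Compute the Gram sums: Σd^2·d^2 = 723, Σd^2·d = 145, Σd^2 = 39, Σd·d = 39, Σd = 7, Σ1 = 5.
Right-hand side: Σd^2·f = 761, Σd·f = 161, Σf = 35.
Row-reducing yields α = 5156/5071, β = 3488/5071, γ = -873/461.

α = 1.017, β = 0.688, γ = -1.894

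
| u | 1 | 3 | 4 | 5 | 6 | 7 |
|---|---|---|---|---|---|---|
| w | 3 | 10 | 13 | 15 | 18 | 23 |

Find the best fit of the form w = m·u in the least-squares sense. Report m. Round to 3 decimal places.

With design matrix X, XᵀX = [[136]] and Xᵀw = [429]ᵀ.
m = 429/136 = 3.15441.

m = 3.154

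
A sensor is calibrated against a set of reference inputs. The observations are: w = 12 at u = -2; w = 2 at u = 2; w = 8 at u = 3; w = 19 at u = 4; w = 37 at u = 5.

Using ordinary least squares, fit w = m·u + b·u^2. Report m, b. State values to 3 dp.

Setting ∂/∂m … = 0 gives: 58·m + 216·b = 265;  216·m + 994·b = 1357.
Eliminating b: 994·(row 1) − 216·(row 2) gives 10996·m = 994·265 − 216·1357 = -29702, so m = -14851/5498.
Then b = (1357 − 216·(-14851/5498))/994 = 10733/5498.

m = -2.701, b = 1.952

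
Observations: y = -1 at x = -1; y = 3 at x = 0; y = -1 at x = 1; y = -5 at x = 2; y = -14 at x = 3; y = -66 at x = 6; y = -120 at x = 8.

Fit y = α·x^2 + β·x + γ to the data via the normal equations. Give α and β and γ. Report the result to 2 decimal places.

α = -1.97, β = 0.50, γ = 1.78

With design matrix A, AᵀA = [[5491, 763, 115]; [763, 115, 19]; [115, 19, 7]] and Aᵀy = [-10204, -1408, -204]ᵀ.
Inverting the 3×3 Gram matrix, [α, β, γ]ᵀ = [-7217/3672, 1843/3672, 3275/1836]ᵀ.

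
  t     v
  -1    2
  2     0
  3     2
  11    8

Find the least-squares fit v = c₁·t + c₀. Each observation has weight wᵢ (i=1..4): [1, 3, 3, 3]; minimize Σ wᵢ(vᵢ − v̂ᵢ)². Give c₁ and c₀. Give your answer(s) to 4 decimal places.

Sums needed: Σwᵢ·t·t = 403, Σwᵢ·t = 47, Σwᵢ·1 = 10.
For MᵀWv: Σwᵢ·t·v = 280, Σwᵢ·v = 32.
det = 403·10 − 47² = 1821.
c₁ = (280·10 − 47·32)/1821 = 432/607; c₀ = (403·32 − 47·280)/1821 = -88/607.

c₁ = 0.7117, c₀ = -0.1450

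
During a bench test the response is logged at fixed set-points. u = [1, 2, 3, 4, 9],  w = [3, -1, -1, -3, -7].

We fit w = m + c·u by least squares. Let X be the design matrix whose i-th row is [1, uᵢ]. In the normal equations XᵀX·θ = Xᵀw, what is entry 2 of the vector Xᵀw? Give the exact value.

-77

Entry 2 ↔ basis u, so (Xᵀw)_{2} = Σᵢ (u)·wᵢ = (1)·(3) + (2)·(-1) + (3)·(-1) + (4)·(-3) + (9)·(-7) = -77.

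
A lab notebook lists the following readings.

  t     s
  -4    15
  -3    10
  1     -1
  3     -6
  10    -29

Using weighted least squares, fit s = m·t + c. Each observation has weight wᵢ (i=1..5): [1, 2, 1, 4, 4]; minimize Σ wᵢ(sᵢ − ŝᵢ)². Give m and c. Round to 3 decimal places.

Setting ∂/∂m … = 0 gives: 471·m + 43·c = -1353;  43·m + 12·c = -106.
(Σwᵢ·t·t = 471, Σwᵢ·t = 43, Σwᵢ·1 = 12, Σwᵢ·t·s = -1353, Σwᵢ·s = -106.)
Eliminating c: 12·(row 1) − 43·(row 2) gives 3803·m = 12·(-1353) − 43·(-106) = -11678, so m = -11678/3803.
Then c = ((-106) − 43·(-11678/3803))/12 = 8253/3803.

m = -3.071, c = 2.170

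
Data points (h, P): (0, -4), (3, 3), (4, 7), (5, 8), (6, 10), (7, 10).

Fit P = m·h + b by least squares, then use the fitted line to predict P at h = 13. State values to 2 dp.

P̂ = 24.38

Normal-equation sums: Σh·h = 135, Σh = 25, Σ1 = 6.
Moment sums: Σh·P = 207, ΣP = 34.
Normal equations: [[135, 25]; [25, 6]]·[m, b]ᵀ = [207, 34]ᵀ.
det = 135·6 − 25² = 185.
m = (207·6 − 25·34)/185 = 392/185; b = (135·34 − 25·207)/185 = -117/37.
At h = 13: P̂ = (392/185)·(13) + (-117/37)·(1) = 4511/185.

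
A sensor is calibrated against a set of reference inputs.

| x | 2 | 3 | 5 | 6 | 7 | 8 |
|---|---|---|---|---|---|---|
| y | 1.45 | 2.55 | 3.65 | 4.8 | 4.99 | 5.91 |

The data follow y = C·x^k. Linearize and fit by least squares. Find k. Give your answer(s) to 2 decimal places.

k = 0.97

Linearized form: ln y = k·ln x + ln C. From the 6 transformed points,
Σln x = 9.2183, Σ(ln x)² = 15.5987, Σln y = 7.5551, Σln x·ln y = 13.0027.
Equations: 15.5987·k + 9.2183·ln C = 13.0027;  9.2183·k + 6·ln C = 7.5551.
Slope k = (n·Σln x·ln y − Σln x·Σln y)/(n·Σ(ln x)² − (Σln x)²) = (6·13.0027 − 9.2183·7.5551)/8.6152 = 0.97165; ln C = (Σln y − k·Σln x)/n = -0.23365.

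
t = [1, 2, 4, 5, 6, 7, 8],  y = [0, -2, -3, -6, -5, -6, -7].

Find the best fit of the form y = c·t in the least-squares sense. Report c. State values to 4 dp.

c = -0.8923

The normal equations are: 195·c = -174.
c = (-174)/195 = -0.892308.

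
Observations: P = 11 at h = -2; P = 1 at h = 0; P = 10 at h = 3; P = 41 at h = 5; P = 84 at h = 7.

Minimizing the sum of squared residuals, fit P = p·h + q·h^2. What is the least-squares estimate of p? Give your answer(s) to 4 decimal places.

p = -1.9519

The normal equations are: 87·p + 487·q = 801;  487·p + 3123·q = 5275.
(Σh·h = 87, Σh·h^2 = 487, Σh^2·h^2 = 3123, Σh·P = 801, Σh^2·P = 5275.)
Eliminating q: 3123·(row 1) − 487·(row 2) gives 34532·p = 3123·801 − 487·5275 = -67402, so p = -33701/17266.
Then q = (5275 − 487·(-33701/17266))/3123 = 34419/17266.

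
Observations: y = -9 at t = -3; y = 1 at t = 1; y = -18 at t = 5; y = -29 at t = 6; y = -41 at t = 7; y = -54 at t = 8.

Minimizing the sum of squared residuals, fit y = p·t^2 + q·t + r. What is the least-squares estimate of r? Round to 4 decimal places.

From the data, Σt^2·t^2 = 8500, Σt^2·t = 1170, Σt^2 = 184, Σt·t = 184, Σt = 24, Σ1 = 6.
Right-hand side: Σt^2·y = -7039, Σt·y = -955, Σy = -150.
Normal equations: [[8500, 1170, 184]; [1170, 184, 24]; [184, 24, 6]]·[p, q, r]ᵀ = [-7039, -955, -150]ᵀ.
Row-reducing yields p = -90843/94634, q = 66259/94634, r = 77483/47317.

r = 1.6375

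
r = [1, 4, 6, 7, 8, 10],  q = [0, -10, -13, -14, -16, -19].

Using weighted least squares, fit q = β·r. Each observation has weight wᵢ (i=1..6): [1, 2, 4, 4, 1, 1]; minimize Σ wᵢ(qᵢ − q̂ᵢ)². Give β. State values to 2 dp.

β = -2.05

MᵀWM·[β]ᵀ = MᵀWq reads: 537·β = -1102.
β = (-1102)/537 = -2.05214.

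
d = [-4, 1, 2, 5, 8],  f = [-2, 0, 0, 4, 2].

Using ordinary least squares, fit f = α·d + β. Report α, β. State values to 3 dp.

The normal equations are: 110·α + 12·β = 44;  12·α + 5·β = 4.
Determinant 110·5 − 12² = 406.
α = (44·5 − 12·4)/406 = 86/203; β = (110·4 − 12·44)/406 = -44/203.

α = 0.424, β = -0.217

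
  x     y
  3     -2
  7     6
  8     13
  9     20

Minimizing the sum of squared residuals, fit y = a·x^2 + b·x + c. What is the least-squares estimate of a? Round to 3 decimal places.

a = 0.809

Sums needed: Σx^2·x^2 = 13139, Σx^2·x = 1611, Σx^2 = 203, Σx·x = 203, Σx = 27, Σ1 = 4.
Moment sums: Σx^2·y = 2728, Σx·y = 320, Σy = 37.
Row-reducing yields a = 365/451, b = -2708/451, c = 357/41.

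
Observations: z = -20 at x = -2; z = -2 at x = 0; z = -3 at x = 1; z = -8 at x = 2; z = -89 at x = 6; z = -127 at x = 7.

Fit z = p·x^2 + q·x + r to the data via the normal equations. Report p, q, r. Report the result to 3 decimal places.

Setting ∂/∂p … = 0 gives: 3730·p + 560·q + 94·r = -9542;  560·p + 94·q + 14·r = -1402;  94·p + 14·q + 6·r = -249.
(Σx^2·x^2 = 3730, Σx^2·x = 560, Σx^2 = 94, Σx·x = 94, Σx = 14, Σ1 = 6, Σx^2·z = -9542, Σx·z = -1402, Σz = -249.)
Solving the 3×3 system (Gaussian elimination) gives p = -33147/11198, q = 34215/11198, r = -25249/11198.

p = -2.960, q = 3.055, r = -2.255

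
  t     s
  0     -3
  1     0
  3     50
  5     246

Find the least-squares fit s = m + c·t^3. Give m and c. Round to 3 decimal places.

From the data, Σ1 = 4, Σt^3 = 153, Σt^3·t^3 = 16355.
Moment sums: Σs = 293, Σt^3·s = 32100.
XᵀX·[m, c]ᵀ = Xᵀs becomes [[4, 153]; [153, 16355]]·[m, c]ᵀ = [293, 32100]ᵀ.
Δ = 4·16355 − 153² = 42011.
m = (293·16355 − 153·32100)/42011 = -119285/42011; c = (4·32100 − 153·293)/42011 = 83571/42011.

m = -2.839, c = 1.989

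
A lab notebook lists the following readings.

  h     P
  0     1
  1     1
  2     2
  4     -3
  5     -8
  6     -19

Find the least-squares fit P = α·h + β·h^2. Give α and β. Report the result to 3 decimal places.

Setting ∂/∂α … = 0 gives: 82·α + 414·β = -161;  414·α + 2194·β = -923.
Determinant 82·2194 − 414² = 8512.
α = ((-161)·2194 − 414·(-923))/8512 = 3611/1064; β = (82·(-923) − 414·(-161))/8512 = -1129/1064.

α = 3.394, β = -1.061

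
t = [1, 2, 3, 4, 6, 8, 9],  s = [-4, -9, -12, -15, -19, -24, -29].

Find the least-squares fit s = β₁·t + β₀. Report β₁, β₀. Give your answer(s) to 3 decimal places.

β₁ = -2.832, β₀ = -2.647

Entries of MᵀM: Σt·t = 211, Σt = 33, Σ1 = 7.
And Σt·s = -685, Σs = -112.
Eliminating β₀: 7·(row 1) − 33·(row 2) gives 388·β₁ = 7·(-685) − 33·(-112) = -1099, so β₁ = -1099/388.
Then β₀ = ((-112) − 33·(-1099/388))/7 = -1027/388.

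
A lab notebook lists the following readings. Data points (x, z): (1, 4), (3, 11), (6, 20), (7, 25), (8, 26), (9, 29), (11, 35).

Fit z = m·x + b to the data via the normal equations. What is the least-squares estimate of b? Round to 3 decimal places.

With design matrix A, AᵀA = [[361, 45]; [45, 7]] and Aᵀz = [1186, 150]ᵀ.
Eliminating b: 7·(row 1) − 45·(row 2) gives 502·m = 7·1186 − 45·150 = 1552, so m = 776/251.
Then b = (150 − 45·(776/251))/7 = 390/251.

b = 1.554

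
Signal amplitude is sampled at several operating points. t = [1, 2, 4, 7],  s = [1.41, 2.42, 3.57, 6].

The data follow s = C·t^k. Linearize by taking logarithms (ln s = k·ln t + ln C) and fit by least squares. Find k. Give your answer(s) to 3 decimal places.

Linearized form: ln s = k·ln t + ln C. From the 4 transformed points,
Σln t = 4.0254, Σ(ln t)² = 6.1888, Σln s = 4.2917, Σln t·ln s = 5.8633.
Normal system: [[6.1888, 4.0254]; [4.0254, 4]]·[k, ln C]ᵀ = [5.8633, 4.2917]ᵀ.
Slope k = (n·Σln t·ln s − Σln t·Σln s)/(n·Σ(ln t)² − (Σln t)²) = (4·5.8633 − 4.0254·4.2917)/8.5519 = 0.72239; ln C = (Σln s − k·Σln t)/n = 0.34595.

k = 0.722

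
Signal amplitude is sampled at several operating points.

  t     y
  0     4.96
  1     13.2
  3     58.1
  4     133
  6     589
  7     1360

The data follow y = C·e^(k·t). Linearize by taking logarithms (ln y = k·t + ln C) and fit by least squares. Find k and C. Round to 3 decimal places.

Let Y = ln y. Fitting Y = k·t + ln C by least squares:
Σt = 21.0000, Σ(t)² = 111.0000, Σln y = 26.7278, Σt·ln y = 123.1053.
Equations: 111.0000·k + 21.0000·ln C = 123.1053;  21.0000·k + 6·ln C = 26.7278.
Slope k = (n·Σt·ln y − Σt·Σln y)/(n·Σ(t)² − (Σt)²) = (6·123.1053 − 21.0000·26.7278)/225.0000 = 0.78821; ln C = (Σln y − k·Σt)/n = 1.69588, so C = exp(1.69588) = 5.45146.

k = 0.788, C = 5.451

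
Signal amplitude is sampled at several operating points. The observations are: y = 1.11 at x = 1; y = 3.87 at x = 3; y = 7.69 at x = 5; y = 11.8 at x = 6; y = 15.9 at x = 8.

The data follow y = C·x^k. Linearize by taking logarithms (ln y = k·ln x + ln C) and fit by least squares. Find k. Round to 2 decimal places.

Taking logs, ln y = k·ln x + ln C, so regress ln y on ln x.
Σln x = 6.5793, Σ(ln x)² = 11.3317, Σln y = 8.7320, Σln x·ln y = 14.9445.
Equations: 11.3317·k + 6.5793·ln C = 14.9445;  6.5793·k + 5·ln C = 8.7320.
Solving (det = 13.3720): k = 1.29170, ln C = 0.04671.

k = 1.29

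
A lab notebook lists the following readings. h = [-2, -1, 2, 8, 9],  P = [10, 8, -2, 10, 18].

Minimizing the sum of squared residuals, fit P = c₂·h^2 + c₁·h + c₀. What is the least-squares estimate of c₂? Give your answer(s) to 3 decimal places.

c₂ = 0.543

With design matrix M, MᵀM = [[10690, 1240, 154]; [1240, 154, 16]; [154, 16, 5]] and MᵀP = [2138, 210, 44]ᵀ.
Row-reducing yields c₂ = 35957/66279, c₁ = -216737/66279, c₀ = 56446/22093.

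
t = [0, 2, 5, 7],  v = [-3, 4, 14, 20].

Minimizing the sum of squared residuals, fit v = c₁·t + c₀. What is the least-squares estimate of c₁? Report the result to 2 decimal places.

AᵀA·[c₁, c₀]ᵀ = Aᵀv reads: 78·c₁ + 14·c₀ = 218;  14·c₁ + 4·c₀ = 35.
Δ = 78·4 − 14² = 116.
c₁ = (218·4 − 14·35)/116 = 191/58; c₀ = (78·35 − 14·218)/116 = -161/58.

c₁ = 3.29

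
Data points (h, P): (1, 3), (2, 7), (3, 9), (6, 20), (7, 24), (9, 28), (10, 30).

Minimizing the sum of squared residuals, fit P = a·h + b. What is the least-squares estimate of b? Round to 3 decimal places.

b = 0.558

The normal equations are: 280·a + 38·b = 884;  38·a + 7·b = 121.
Eliminating b: 7·(row 1) − 38·(row 2) gives 516·a = 7·884 − 38·121 = 1590, so a = 265/86.
Then b = (121 − 38·(265/86))/7 = 24/43.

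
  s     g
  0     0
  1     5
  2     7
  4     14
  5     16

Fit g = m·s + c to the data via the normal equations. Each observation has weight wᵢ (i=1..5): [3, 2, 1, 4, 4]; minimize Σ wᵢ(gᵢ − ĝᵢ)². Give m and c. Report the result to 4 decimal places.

With design matrix M, MᵀWM = [[170, 40]; [40, 14]] and MᵀWg = [568, 137]ᵀ.
Determinant 170·14 − 40² = 780.
m = (568·14 − 40·137)/780 = 206/65; c = (170·137 − 40·568)/780 = 19/26.

m = 3.1692, c = 0.7308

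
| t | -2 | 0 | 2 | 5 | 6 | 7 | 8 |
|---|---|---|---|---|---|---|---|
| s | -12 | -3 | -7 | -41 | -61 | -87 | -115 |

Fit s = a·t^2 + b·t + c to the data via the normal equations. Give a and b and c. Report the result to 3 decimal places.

With design matrix X, XᵀX = [[8450, 1196, 182]; [1196, 182, 26]; [182, 26, 7]] and Xᵀs = [-14920, -2090, -326]ᵀ.
Inverting the 3×3 Gram matrix, [a, b, c]ᵀ = [-12566/6357, 11069/6357, -268/163]ᵀ.

a = -1.977, b = 1.741, c = -1.644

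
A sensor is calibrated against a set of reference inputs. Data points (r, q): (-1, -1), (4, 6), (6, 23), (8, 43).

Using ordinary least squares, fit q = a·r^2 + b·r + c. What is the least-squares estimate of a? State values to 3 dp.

MᵀM·[a, b, c]ᵀ = Mᵀq reads: 5649·a + 791·b + 117·c = 3675;  791·a + 117·b + 17·c = 507;  117·a + 17·b + 4·c = 71.
(Σr^2·r^2 = 5649, Σr^2·r = 791, Σr^2 = 117, Σr·r = 117, Σr = 17, Σ1 = 4, Σr^2·q = 3675, Σr·q = 507, Σq = 71.)
Inverting the 3×3 Gram matrix, [a, b, c]ᵀ = [22459/26716, -24891/26716, -38465/13358]ᵀ.

a = 0.841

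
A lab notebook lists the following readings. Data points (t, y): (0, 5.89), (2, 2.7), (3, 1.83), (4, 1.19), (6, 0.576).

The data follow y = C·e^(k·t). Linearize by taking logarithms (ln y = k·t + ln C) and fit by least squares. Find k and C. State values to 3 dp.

k = -0.390, C = 5.858

Taking logs, ln y = k·t + ln C, so regress ln y on t.
Σt = 15.0000, Σ(t)² = 65.0000, Σln y = 2.9931, Σt·ln y = 1.1854.
Equations: 65.0000·k + 15.0000·ln C = 1.1854;  15.0000·k + 5·ln C = 2.9931.
Solving (det = 100.0000): k = -0.38970, ln C = 1.76773, so C = exp(1.76773) = 5.85753.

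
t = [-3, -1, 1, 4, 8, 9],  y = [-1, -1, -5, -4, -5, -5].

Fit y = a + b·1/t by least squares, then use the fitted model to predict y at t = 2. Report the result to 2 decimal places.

ŷ = -4.65

From the data, Σ1 = 6, Σ1/t = 11/72, Σ1/t·1/t = 11413/5184.
For Aᵀy: Σy = -21, Σ1/t·y = -421/72.
AᵀA·[a, b]ᵀ = Aᵀy becomes [[6, 11/72]; [11/72, 11413/5184]]·[a, b]ᵀ = [-21, -421/72]ᵀ.
Eliminating b: (11413/5184)·(row 1) − (11/72)·(row 2) gives (68357/5184)·a = (11413/5184)·(-21) − (11/72)·(-421/72) = -117521/2592, so a = -13826/4021.
Then b = ((-421/72) − (11/72)·(-13826/4021))/(11413/5184) = -9720/4021.
At t = 2: ŷ = (-13826/4021)·(1) + (-9720/4021)·(1/2) = -18686/4021.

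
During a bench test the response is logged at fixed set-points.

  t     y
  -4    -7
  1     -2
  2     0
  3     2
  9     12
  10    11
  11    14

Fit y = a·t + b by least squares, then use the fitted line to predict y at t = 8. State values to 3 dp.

ŷ = 9.212

Forming AᵀA = [[332, 32]; [32, 7]] and Aᵀy = [404, 30]ᵀ gives AᵀA·[a, b]ᵀ = Aᵀy.
Determinant 332·7 − 32² = 1300.
a = (404·7 − 32·30)/1300 = 467/325; b = (332·30 − 32·404)/1300 = -742/325.
At t = 8: ŷ = (467/325)·(8) + (-742/325)·(1) = 2994/325.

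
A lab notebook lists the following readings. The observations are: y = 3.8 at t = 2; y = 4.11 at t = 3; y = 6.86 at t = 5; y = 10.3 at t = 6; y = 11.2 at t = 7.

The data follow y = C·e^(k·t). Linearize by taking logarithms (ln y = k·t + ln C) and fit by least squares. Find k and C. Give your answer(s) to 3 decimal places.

k = 0.238, C = 2.198

Let Y = ln y. Fitting Y = k·t + ln C by least squares:
Σt = 23.0000, Σ(t)² = 123.0000, Σln y = 9.4222, Σt·ln y = 47.4431.
Equations: 123.0000·k + 23.0000·ln C = 47.4431;  23.0000·k + 5·ln C = 9.4222.
Δ = 123.0000·5 − (23.0000)² = 86.0000; k = (47.4431·5 − 23.0000·9.4222)/86.0000 = 0.23843, ln C = (123.0000·9.4222 − 23.0000·47.4431)/86.0000 = 0.78766, so C = exp(0.78766) = 2.19825.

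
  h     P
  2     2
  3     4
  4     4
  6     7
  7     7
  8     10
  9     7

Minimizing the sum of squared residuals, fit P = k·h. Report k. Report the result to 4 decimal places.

k = 1.0270

From the data, Σh·h = 259.
For MᵀP: Σh·P = 266.
k = 266/259 = 1.02703.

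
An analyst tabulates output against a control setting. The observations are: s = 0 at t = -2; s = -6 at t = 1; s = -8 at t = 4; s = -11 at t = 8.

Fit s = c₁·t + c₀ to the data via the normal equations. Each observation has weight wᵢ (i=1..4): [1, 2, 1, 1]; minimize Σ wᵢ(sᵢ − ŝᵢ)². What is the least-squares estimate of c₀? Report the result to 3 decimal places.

The normal system AᵀWA·[c₁, c₀]ᵀ = AᵀWs is [[86, 12]; [12, 5]]·[c₁, c₀]ᵀ = [-132, -31]ᵀ.
Δ = 86·5 − 12² = 286.
c₁ = ((-132)·5 − 12·(-31))/286 = -144/143; c₀ = (86·(-31) − 12·(-132))/286 = -541/143.

c₀ = -3.783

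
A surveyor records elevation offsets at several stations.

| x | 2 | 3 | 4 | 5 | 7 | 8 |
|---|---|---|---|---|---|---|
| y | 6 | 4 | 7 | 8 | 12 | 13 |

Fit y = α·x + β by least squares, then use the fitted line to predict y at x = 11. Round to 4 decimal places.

The normal equations are: 167·α + 29·β = 280;  29·α + 6·β = 50.
(Σx·x = 167, Σx = 29, Σ1 = 6, Σx·y = 280, Σy = 50.)
Eliminating β: 6·(row 1) − 29·(row 2) gives 161·α = 6·280 − 29·50 = 230, so α = 10/7.
Then β = (50 − 29·(10/7))/6 = 10/7.
At x = 11: ŷ = (10/7)·(11) + (10/7)·(1) = 120/7.

ŷ = 17.1429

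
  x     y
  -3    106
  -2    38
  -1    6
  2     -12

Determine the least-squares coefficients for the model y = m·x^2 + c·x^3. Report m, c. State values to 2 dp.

m = 3.02, c = -2.95

The normal equations are: 114·m + (-244)·c = 1064;  (-244)·m + 858·c = -3268.
det = 114·858 − (-244)² = 38276.
m = (1064·858 − (-244)·(-3268))/38276 = 28880/9569; c = (114·(-3268) − (-244)·1064)/38276 = -28234/9569.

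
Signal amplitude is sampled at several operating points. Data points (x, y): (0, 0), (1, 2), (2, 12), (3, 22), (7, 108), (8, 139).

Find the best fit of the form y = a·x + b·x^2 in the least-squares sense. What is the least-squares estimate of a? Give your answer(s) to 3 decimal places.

Entries of MᵀM: Σx·x = 127, Σx·x^2 = 891, Σx^2·x^2 = 6595.
And Σx·y = 1960, Σx^2·y = 14436.
MᵀM·[a, b]ᵀ = Mᵀy becomes [[127, 891]; [891, 6595]]·[a, b]ᵀ = [1960, 14436]ᵀ.
Determinant 127·6595 − 891² = 43684.
a = (1960·6595 − 891·14436)/43684 = 15931/10921; b = (127·14436 − 891·1960)/43684 = 21753/10921.

a = 1.459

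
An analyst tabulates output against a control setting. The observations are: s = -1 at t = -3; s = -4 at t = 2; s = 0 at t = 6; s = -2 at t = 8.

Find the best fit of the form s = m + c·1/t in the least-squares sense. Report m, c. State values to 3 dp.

The normal equations are: 4·m + (11/24)·c = -7;  (11/24)·m + (233/576)·c = -23/12.
Determinant 4·(233/576) − (11/24)² = 811/576.
m = ((-7)·(233/576) − (11/24)·(-23/12))/(811/576) = -1125/811; c = (4·(-23/12) − (11/24)·(-7))/(811/576) = -2568/811.

m = -1.387, c = -3.166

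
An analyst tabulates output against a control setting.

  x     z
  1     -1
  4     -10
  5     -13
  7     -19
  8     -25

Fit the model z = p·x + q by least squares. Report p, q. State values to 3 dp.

Entries of AᵀA: Σx·x = 155, Σx = 25, Σ1 = 5.
And Σx·z = -439, Σz = -68.
Determinant 155·5 − 25² = 150.
p = ((-439)·5 − 25·(-68))/150 = -33/10; q = (155·(-68) − 25·(-439))/150 = 29/10.

p = -3.300, q = 2.900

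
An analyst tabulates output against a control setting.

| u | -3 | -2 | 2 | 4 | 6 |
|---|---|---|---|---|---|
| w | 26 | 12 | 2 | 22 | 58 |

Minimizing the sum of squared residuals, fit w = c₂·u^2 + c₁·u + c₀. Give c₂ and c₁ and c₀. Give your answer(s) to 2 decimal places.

From the data, Σu^2·u^2 = 1665, Σu^2·u = 253, Σu^2 = 69, Σu·u = 69, Σu = 7, Σ1 = 5.
Moment sums: Σu^2·w = 2730, Σu·w = 338, Σw = 120.
Normal equations: [[1665, 253, 69]; [253, 69, 7]; [69, 7, 5]]·[c₂, c₁, c₀]ᵀ = [2730, 338, 120]ᵀ.
Row-reducing yields c₂ = 46241/22171, c₁ = -58497/22171, c₀ = -24126/22171.

c₂ = 2.09, c₁ = -2.64, c₀ = -1.09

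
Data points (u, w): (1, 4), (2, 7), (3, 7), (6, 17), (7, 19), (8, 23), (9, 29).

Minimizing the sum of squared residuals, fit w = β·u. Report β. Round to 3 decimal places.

β = 2.947

Sums needed: Σu·u = 244.
Right-hand side: Σu·w = 719.
So AᵀA·[β]ᵀ = Aᵀw: [[244]]·[β]ᵀ = [719]ᵀ.
β = 719/244 = 2.94672.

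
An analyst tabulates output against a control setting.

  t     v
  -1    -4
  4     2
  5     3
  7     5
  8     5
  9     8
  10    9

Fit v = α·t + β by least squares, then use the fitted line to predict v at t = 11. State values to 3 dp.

With design matrix A, AᵀA = [[336, 42]; [42, 7]] and Aᵀv = [264, 28]ᵀ.
Eliminating β: 7·(row 1) − 42·(row 2) gives 588·α = 7·264 − 42·28 = 672, so α = 8/7.
Then β = (28 − 42·(8/7))/7 = -20/7.
At t = 11: v̂ = (8/7)·(11) + (-20/7)·(1) = 68/7.

v̂ = 9.714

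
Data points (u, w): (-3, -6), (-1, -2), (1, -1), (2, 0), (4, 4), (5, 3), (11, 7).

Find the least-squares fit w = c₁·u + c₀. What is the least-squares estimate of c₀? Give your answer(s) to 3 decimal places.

Entries of AᵀA: Σu·u = 177, Σu = 19, Σ1 = 7.
And Σu·w = 127, Σw = 5.
Δ = 177·7 − 19² = 878.
c₁ = (127·7 − 19·5)/878 = 397/439; c₀ = (177·5 − 19·127)/878 = -764/439.

c₀ = -1.740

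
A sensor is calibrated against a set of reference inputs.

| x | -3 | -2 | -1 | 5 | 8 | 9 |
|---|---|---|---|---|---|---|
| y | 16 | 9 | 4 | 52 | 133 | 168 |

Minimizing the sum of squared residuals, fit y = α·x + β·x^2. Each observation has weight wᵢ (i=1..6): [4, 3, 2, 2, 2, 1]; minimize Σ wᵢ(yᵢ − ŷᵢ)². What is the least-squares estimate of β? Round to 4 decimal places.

β = 2.0303

Entries of AᵀWA: Σwᵢ·x·x = 309, Σwᵢ·x·x^2 = 1869, Σwᵢ·x^2·x^2 = 16377.
And Σwᵢ·x·y = 3906, Σwᵢ·x^2·y = 33924.
Δ = 309·16377 − 1869² = 1567332.
α = (3906·16377 − 1869·33924)/1567332 = 31367/87074; β = (309·33924 − 1869·3906)/1567332 = 176789/87074.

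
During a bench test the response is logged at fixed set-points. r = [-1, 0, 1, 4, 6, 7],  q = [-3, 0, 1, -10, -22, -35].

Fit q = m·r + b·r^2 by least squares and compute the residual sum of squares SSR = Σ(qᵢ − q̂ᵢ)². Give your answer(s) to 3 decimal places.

SSR = 6.507

Setting ∂/∂m … = 0 gives: 103·m + 623·b = -413;  623·m + 3955·b = -2669.
det = 103·3955 − 623² = 19236.
m = ((-413)·3955 − 623·(-2669))/19236 = 1049/687; b = (103·(-2669) − 623·(-413))/19236 = -4402/4809.
Residuals: -894/1603, 0, 1868/4809, -7030/4809, 2872/1603, -574/687; SSR = 31292/4809.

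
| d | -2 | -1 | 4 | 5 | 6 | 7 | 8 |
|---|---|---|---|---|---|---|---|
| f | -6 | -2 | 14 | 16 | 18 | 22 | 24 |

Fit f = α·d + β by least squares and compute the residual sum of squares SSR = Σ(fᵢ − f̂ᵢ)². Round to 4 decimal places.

Compute the Gram sums: Σd·d = 195, Σd = 27, Σ1 = 7.
For Aᵀf: Σd·f = 604, Σf = 86.
AᵀA·[α, β]ᵀ = Aᵀf becomes [[195, 27]; [27, 7]]·[α, β]ᵀ = [604, 86]ᵀ.
Δ = 195·7 − 27² = 636.
α = (604·7 − 27·86)/636 = 953/318; β = (195·86 − 27·604)/636 = 77/106.
Residuals: -233/318, 43/159, 409/318, 46/159, -75/106, 47/159, -223/318; SSR = 545/159.

SSR = 3.4277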